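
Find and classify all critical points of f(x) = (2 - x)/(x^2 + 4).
f'(x) = (-x^2 + 2*x*(x - 2) - 4)/(x^2 + 4)^2

Solve f'(x) = 0:
  f'(x) = (x^2 - 4*x - 4)/(x^2 + 4)^2; the denominator is positive wherever f is defined, so f'(x) = 0 ⇔ x^2 - 4*x - 4 = 0.
  x^2 - 4*x - 4 = 0 has no rational roots; quadratic formula: x = (4 ± √32)/2.
  ⇒ x = 2 - 2*sqrt(2) ≈ -0.8284, 2 + 2*sqrt(2) ≈ 4.8284

f''(x) = 2*(4*x^2*(2 - x) + (3*x - 2)*(x^2 + 4))/(x^2 + 4)^3
Second-derivative test at each critical point:
  f''(-0.8284) = -0.2576 < 0 → local maximum
  f''(4.8284) = 0.0076 > 0 → local minimum

Critical points: x = 2 - 2*sqrt(2) ≈ -0.8284 (local maximum); x = 2 + 2*sqrt(2) ≈ 4.8284 (local minimum)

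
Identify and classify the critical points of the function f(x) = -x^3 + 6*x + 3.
f'(x) = 6 - 3*x^2

Solve f'(x) = 0:
  Factor: 6 - 3*x^2 = -3*(x^2 - 2); x^2 - 2 = 0 has no rational roots; quadratic formula: x = (0 ± √8)/2.
  ⇒ x = -sqrt(2) ≈ -1.4142, sqrt(2) ≈ 1.4142

f''(x) = -6*x
Second-derivative test at each critical point:
  f''(-1.4142) = 8.4853 > 0 → local minimum
  f''(1.4142) = -8.4853 < 0 → local maximum

Critical points: x = -sqrt(2) ≈ -1.4142 (local minimum); x = sqrt(2) ≈ 1.4142 (local maximum)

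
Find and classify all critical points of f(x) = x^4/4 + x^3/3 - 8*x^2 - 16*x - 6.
f'(x) = x^3 + x^2 - 16*x - 16

Solve f'(x) = 0:
  Factor: x^3 + x^2 - 16*x - 16 = (x - 4)*(x + 1)*(x + 4) = 0.
  ⇒ x = -4, -1, 4

f''(x) = 3*x^2 + 2*x - 16
Second-derivative test at each critical point:
  f''(-4) = 24 > 0 → local minimum
  f''(-1) = -15 < 0 → local maximum
  f''(4) = 40 > 0 → local minimum

Critical points: x = -4 (local minimum); x = -1 (local maximum); x = 4 (local minimum)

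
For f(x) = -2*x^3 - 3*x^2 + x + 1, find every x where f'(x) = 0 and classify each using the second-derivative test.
f'(x) = -6*x^2 - 6*x + 1

Solve f'(x) = 0:
  6*x^2 + 6*x - 1 = 0 has no rational roots; quadratic formula: x = (-6 ± √60)/12.
  ⇒ x = -sqrt(15)/6 - 1/2 ≈ -1.1455, -1/2 + sqrt(15)/6 ≈ 0.1455

f''(x) = -12*x - 6
Second-derivative test at each critical point:
  f''(-1.1455) = 7.7460 > 0 → local minimum
  f''(0.1455) = -7.7460 < 0 → local maximum

Critical points: x = -sqrt(15)/6 - 1/2 ≈ -1.1455 (local minimum); x = -1/2 + sqrt(15)/6 ≈ 0.1455 (local maximum)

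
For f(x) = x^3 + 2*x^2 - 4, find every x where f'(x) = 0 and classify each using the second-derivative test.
f'(x) = x*(3*x + 4)

Solve f'(x) = 0:
  Factor: 3*x^2 + 4*x = x*(3*x + 4) = 0.
  ⇒ x = -4/3, 0

f''(x) = 6*x + 4
Second-derivative test at each critical point:
  f''(-4/3) = -4 < 0 → local maximum
  f''(0) = 4 > 0 → local minimum

Critical points: x = -4/3 (local maximum); x = 0 (local minimum)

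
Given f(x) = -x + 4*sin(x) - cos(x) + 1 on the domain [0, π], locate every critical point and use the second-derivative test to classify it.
f'(x) = sin(x) + 4*cos(x) - 1

Solve f'(x) = 0 on [0, π]:
  f'(x) = 0 ⇔ sin(x) + 4*cos(x) = 1. Write the left side as R·cos(x + φ) with R = √(4² + (-1)²) = sqrt(17), cos φ = 4*sqrt(17)/17, sin φ = -sqrt(17)/17; then cos(x + φ) = sqrt(17)/17. Solve for x and keep the solutions lying in [0, π].
  ⇒ x = pi/2 ≈ 1.5708

f''(x) = -4*sin(x) + cos(x)
Second-derivative test at each critical point:
  f''(1.5708) = -4 < 0 → local maximum

Critical points: x = pi/2 ≈ 1.5708 (local maximum)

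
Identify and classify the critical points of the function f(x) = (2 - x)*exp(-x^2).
f'(x) = (2*x*(x - 2) - 1)*exp(-x^2)

Solve f'(x) = 0:
  f'(x) = (2*x^2 - 4*x - 1)·exp(-x^2) and exp(-x^2) > 0 for every x, so f'(x) = 0 ⇔ 2*x^2 - 4*x - 1 = 0.
  2*x^2 - 4*x - 1 = 0 has no rational roots; quadratic formula: x = (4 ± √24)/4.
  ⇒ x = 1 - sqrt(6)/2 ≈ -0.2247, 1 + sqrt(6)/2 ≈ 2.2247

f''(x) = 2*(2*x^2*(2 - x) + 3*x - 2)*exp(-x^2)
Second-derivative test at each critical point:
  f''(-0.2247) = -4.6577 < 0 → local maximum
  f''(2.2247) = 0.0347 > 0 → local minimum

Critical points: x = 1 - sqrt(6)/2 ≈ -0.2247 (local maximum); x = 1 + sqrt(6)/2 ≈ 2.2247 (local minimum)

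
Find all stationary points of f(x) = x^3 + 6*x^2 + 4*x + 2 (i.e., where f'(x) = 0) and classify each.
f'(x) = 3*x^2 + 12*x + 4

Solve f'(x) = 0:
  3*x^2 + 12*x + 4 = 0 has no rational roots; quadratic formula: x = (-12 ± √96)/6.
  ⇒ x = -2 - 2*sqrt(6)/3 ≈ -3.6330, -2 + 2*sqrt(6)/3 ≈ -0.3670

f''(x) = 6*x + 12
Second-derivative test at each critical point:
  f''(-3.6330) = -9.7980 < 0 → local maximum
  f''(-0.3670) = 9.7980 > 0 → local minimum

Critical points: x = -2 - 2*sqrt(6)/3 ≈ -3.6330 (local maximum); x = -2 + 2*sqrt(6)/3 ≈ -0.3670 (local minimum)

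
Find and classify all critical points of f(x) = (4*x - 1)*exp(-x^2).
f'(x) = 2*(-x*(4*x - 1) + 2)*exp(-x^2)

Solve f'(x) = 0:
  f'(x) = (-8*x^2 + 2*x + 4)·exp(-x^2) and exp(-x^2) > 0 for every x, so f'(x) = 0 ⇔ -8*x^2 + 2*x + 4 = 0.
  Factor: -8*x^2 + 2*x + 4 = -2*(4*x^2 - x - 2); 4*x^2 - x - 2 = 0 has no rational roots; quadratic formula: x = (1 ± √33)/8.
  ⇒ x = 1/8 - sqrt(33)/8 ≈ -0.5931, 1/8 + sqrt(33)/8 ≈ 0.8431

f''(x) = 2*(2*x^2*(4*x - 1) - 12*x + 1)*exp(-x^2)
Second-derivative test at each critical point:
  f''(-0.5931) = 8.0822 > 0 → local minimum
  f''(0.8431) = -5.6442 < 0 → local maximum

Critical points: x = 1/8 - sqrt(33)/8 ≈ -0.5931 (local minimum); x = 1/8 + sqrt(33)/8 ≈ 0.8431 (local maximum)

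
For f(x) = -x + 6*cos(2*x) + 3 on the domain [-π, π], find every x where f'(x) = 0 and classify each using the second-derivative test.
f'(x) = -12*sin(2*x) - 1

Solve f'(x) = 0 on [-π, π]:
  f'(x) = 0 ⇔ sin(2*x) = -1/12, i.e. 2*x = arcsin(-1/12) + 2nπ or 2*x = π − arcsin(-1/12) + 2nπ; keep the solutions lying in [-π, π].
  ⇒ x = -pi/2 + asin(1/12)/2 ≈ -1.5291, -asin(1/12)/2 ≈ -0.0417, asin(1/12)/2 + pi/2 ≈ 1.6125, pi - asin(1/12)/2 ≈ 3.0999

f''(x) = -24*cos(2*x)
Second-derivative test at each critical point:
  f''(-1.5291) = 23.9165 > 0 → local minimum
  f''(-0.0417) = -23.9165 < 0 → local maximum
  f''(1.6125) = 23.9165 > 0 → local minimum
  f''(3.0999) = -23.9165 < 0 → local maximum

Critical points: x = -pi/2 + asin(1/12)/2 ≈ -1.5291 (local minimum); x = -asin(1/12)/2 ≈ -0.0417 (local maximum); x = asin(1/12)/2 + pi/2 ≈ 1.6125 (local minimum); x = pi - asin(1/12)/2 ≈ 3.0999 (local maximum)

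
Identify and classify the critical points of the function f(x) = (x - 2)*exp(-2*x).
f'(x) = (5 - 2*x)*exp(-2*x)

Solve f'(x) = 0:
  f'(x) = (5 - 2*x)·exp(-2*x) and exp(-2*x) > 0 for every x, so f'(x) = 0 ⇔ 5 - 2*x = 0.
  5 - 2*x = 0.
  ⇒ x = 5/2

f''(x) = 4*(x - 3)*exp(-2*x)
Second-derivative test at each critical point:
  f''(5/2) = -0.0135 < 0 → local maximum

Critical points: x = 5/2 (local maximum)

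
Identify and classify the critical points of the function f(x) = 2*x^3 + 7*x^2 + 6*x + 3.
f'(x) = 6*x^2 + 14*x + 6

Solve f'(x) = 0:
  Factor: 6*x^2 + 14*x + 6 = 2*(3*x^2 + 7*x + 3); 3*x^2 + 7*x + 3 = 0 has no rational roots; quadratic formula: x = (-7 ± √13)/6.
  ⇒ x = -7/6 - sqrt(13)/6 ≈ -1.7676, -7/6 + sqrt(13)/6 ≈ -0.5657

f''(x) = 12*x + 14
Second-derivative test at each critical point:
  f''(-1.7676) = -7.2111 < 0 → local maximum
  f''(-0.5657) = 7.2111 > 0 → local minimum

Critical points: x = -7/6 - sqrt(13)/6 ≈ -1.7676 (local maximum); x = -7/6 + sqrt(13)/6 ≈ -0.5657 (local minimum)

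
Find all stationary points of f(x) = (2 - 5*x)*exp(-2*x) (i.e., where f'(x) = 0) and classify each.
f'(x) = (10*x - 9)*exp(-2*x)

Solve f'(x) = 0:
  f'(x) = (10*x - 9)·exp(-2*x) and exp(-2*x) > 0 for every x, so f'(x) = 0 ⇔ 10*x - 9 = 0.
  10*x - 9 = 0.
  ⇒ x = 9/10

f''(x) = 4*(7 - 5*x)*exp(-2*x)
Second-derivative test at each critical point:
  f''(9/10) = 1.6530 > 0 → local minimum

Critical points: x = 9/10 (local minimum)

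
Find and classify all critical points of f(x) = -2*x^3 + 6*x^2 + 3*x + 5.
f'(x) = -6*x^2 + 12*x + 3

Solve f'(x) = 0:
  Factor: -6*x^2 + 12*x + 3 = -3*(2*x^2 - 4*x - 1); 2*x^2 - 4*x - 1 = 0 has no rational roots; quadratic formula: x = (4 ± √24)/4.
  ⇒ x = 1 - sqrt(6)/2 ≈ -0.2247, 1 + sqrt(6)/2 ≈ 2.2247

f''(x) = 12 - 12*x
Second-derivative test at each critical point:
  f''(-0.2247) = 14.6969 > 0 → local minimum
  f''(2.2247) = -14.6969 < 0 → local maximum

Critical points: x = 1 - sqrt(6)/2 ≈ -0.2247 (local minimum); x = 1 + sqrt(6)/2 ≈ 2.2247 (local maximum)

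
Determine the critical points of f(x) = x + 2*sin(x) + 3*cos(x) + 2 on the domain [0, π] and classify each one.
f'(x) = -3*sin(x) + 2*cos(x) + 1

Solve f'(x) = 0 on [0, π]:
  f'(x) = 0 ⇔ -3*sin(x) + 2*cos(x) = -1. Write the left side as R·cos(x + φ) with R = √(2² + 3²) = sqrt(13), cos φ = 2*sqrt(13)/13, sin φ = 3*sqrt(13)/13; then cos(x + φ) = -sqrt(13)/13. Solve for x and keep the solutions lying in [0, π].
  ⇒ x = atan((3 + 4*sqrt(3))/(-2 + 6*sqrt(3))) ≈ 0.8690

f''(x) = -2*sin(x) - 3*cos(x)
Second-derivative test at each critical point:
  f''(0.8690) = -3.4641 < 0 → local maximum

Critical points: x = atan((3 + 4*sqrt(3))/(-2 + 6*sqrt(3))) ≈ 0.8690 (local maximum)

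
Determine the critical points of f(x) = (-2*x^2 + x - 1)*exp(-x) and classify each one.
f'(x) = (2*x^2 - 5*x + 2)*exp(-x)

Solve f'(x) = 0:
  f'(x) = (2*x^2 - 5*x + 2)·exp(-x) and exp(-x) > 0 for every x, so f'(x) = 0 ⇔ 2*x^2 - 5*x + 2 = 0.
  Factor: 2*x^2 - 5*x + 2 = (x - 2)*(2*x - 1) = 0.
  ⇒ x = 1/2, 2

f''(x) = (-2*x^2 + 9*x - 7)*exp(-x)
Second-derivative test at each critical point:
  f''(1/2) = -1.8196 < 0 → local maximum
  f''(2) = 0.4060 > 0 → local minimum

Critical points: x = 1/2 (local maximum); x = 2 (local minimum)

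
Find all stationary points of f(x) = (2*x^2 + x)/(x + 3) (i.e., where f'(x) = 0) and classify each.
f'(x) = (2*x^2 + 12*x + 3)/(x^2 + 6*x + 9)

Solve f'(x) = 0:
  f'(x) = (2*x^2 + 12*x + 3)/(x + 3)^2; the denominator is positive wherever f is defined, so f'(x) = 0 ⇔ 2*x^2 + 12*x + 3 = 0.
  2*x^2 + 12*x + 3 = 0 has no rational roots; quadratic formula: x = (-12 ± √120)/4.
  ⇒ x = -3 - sqrt(30)/2 ≈ -5.7386, -3 + sqrt(30)/2 ≈ -0.2614

f''(x) = 30/(x^3 + 9*x^2 + 27*x + 27)
Second-derivative test at each critical point:
  f''(-5.7386) = -1.4606 < 0 → local maximum
  f''(-0.2614) = 1.4606 > 0 → local minimum

Critical points: x = -3 - sqrt(30)/2 ≈ -5.7386 (local maximum); x = -3 + sqrt(30)/2 ≈ -0.2614 (local minimum)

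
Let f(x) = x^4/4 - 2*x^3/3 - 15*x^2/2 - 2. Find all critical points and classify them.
f'(x) = x*(x^2 - 2*x - 15)

Solve f'(x) = 0:
  Factor: x^3 - 2*x^2 - 15*x = x*(x - 5)*(x + 3) = 0.
  ⇒ x = -3, 0, 5

f''(x) = 3*x^2 - 4*x - 15
Second-derivative test at each critical point:
  f''(-3) = 24 > 0 → local minimum
  f''(0) = -15 < 0 → local maximum
  f''(5) = 40 > 0 → local minimum

Critical points: x = -3 (local minimum); x = 0 (local maximum); x = 5 (local minimum)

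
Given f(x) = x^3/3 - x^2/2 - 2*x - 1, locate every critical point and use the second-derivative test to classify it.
f'(x) = x^2 - x - 2

Solve f'(x) = 0:
  Factor: x^2 - x - 2 = (x - 2)*(x + 1) = 0.
  ⇒ x = -1, 2

f''(x) = 2*x - 1
Second-derivative test at each critical point:
  f''(-1) = -3 < 0 → local maximum
  f''(2) = 3 > 0 → local minimum

Critical points: x = -1 (local maximum); x = 2 (local minimum)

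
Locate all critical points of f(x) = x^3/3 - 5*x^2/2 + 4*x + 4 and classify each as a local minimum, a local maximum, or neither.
f'(x) = x^2 - 5*x + 4

Solve f'(x) = 0:
  Factor: x^2 - 5*x + 4 = (x - 4)*(x - 1) = 0.
  ⇒ x = 1, 4

f''(x) = 2*x - 5
Second-derivative test at each critical point:
  f''(1) = -3 < 0 → local maximum
  f''(4) = 3 > 0 → local minimum

Critical points: x = 1 (local maximum); x = 4 (local minimum)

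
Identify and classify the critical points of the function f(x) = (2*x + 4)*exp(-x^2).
f'(x) = 2*(-2*x*(x + 2) + 1)*exp(-x^2)

Solve f'(x) = 0:
  f'(x) = (-4*x^2 - 8*x + 2)·exp(-x^2) and exp(-x^2) > 0 for every x, so f'(x) = 0 ⇔ -4*x^2 - 8*x + 2 = 0.
  Factor: -4*x^2 - 8*x + 2 = -2*(2*x^2 + 4*x - 1); 2*x^2 + 4*x - 1 = 0 has no rational roots; quadratic formula: x = (-4 ± √24)/4.
  ⇒ x = -sqrt(6)/2 - 1 ≈ -2.2247, -1 + sqrt(6)/2 ≈ 0.2247

f''(x) = 4*(2*x^2*(x + 2) - 3*x - 2)*exp(-x^2)
Second-derivative test at each critical point:
  f''(-2.2247) = 0.0694 > 0 → local minimum
  f''(0.2247) = -9.3154 < 0 → local maximum

Critical points: x = -sqrt(6)/2 - 1 ≈ -2.2247 (local minimum); x = -1 + sqrt(6)/2 ≈ 0.2247 (local maximum)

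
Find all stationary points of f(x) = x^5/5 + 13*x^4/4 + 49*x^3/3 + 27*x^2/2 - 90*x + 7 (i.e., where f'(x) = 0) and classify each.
f'(x) = x^4 + 13*x^3 + 49*x^2 + 27*x - 90

Solve f'(x) = 0:
  Factor: x^4 + 13*x^3 + 49*x^2 + 27*x - 90 = (x - 1)*(x + 3)*(x + 5)*(x + 6) = 0.
  ⇒ x = -6, -5, -3, 1

f''(x) = 4*x^3 + 39*x^2 + 98*x + 27
Second-derivative test at each critical point:
  f''(-6) = -21 < 0 → local maximum
  f''(-5) = 12 > 0 → local minimum
  f''(-3) = -24 < 0 → local maximum
  f''(1) = 168 > 0 → local minimum

Critical points: x = -6 (local maximum); x = -5 (local minimum); x = -3 (local maximum); x = 1 (local minimum)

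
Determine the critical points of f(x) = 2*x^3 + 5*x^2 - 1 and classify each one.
f'(x) = 2*x*(3*x + 5)

Solve f'(x) = 0:
  Factor: 6*x^2 + 10*x = 2*x*(3*x + 5) = 0.
  ⇒ x = -5/3, 0

f''(x) = 12*x + 10
Second-derivative test at each critical point:
  f''(-5/3) = -10 < 0 → local maximum
  f''(0) = 10 > 0 → local minimum

Critical points: x = -5/3 (local maximum); x = 0 (local minimum)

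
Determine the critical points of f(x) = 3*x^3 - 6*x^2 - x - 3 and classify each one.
f'(x) = 9*x^2 - 12*x - 1

Solve f'(x) = 0:
  9*x^2 - 12*x - 1 = 0 has no rational roots; quadratic formula: x = (12 ± √180)/18.
  ⇒ x = 2/3 - sqrt(5)/3 ≈ -0.0787, 2/3 + sqrt(5)/3 ≈ 1.4120

f''(x) = 18*x - 12
Second-derivative test at each critical point:
  f''(-0.0787) = -13.4164 < 0 → local maximum
  f''(1.4120) = 13.4164 > 0 → local minimum

Critical points: x = 2/3 - sqrt(5)/3 ≈ -0.0787 (local maximum); x = 2/3 + sqrt(5)/3 ≈ 1.4120 (local minimum)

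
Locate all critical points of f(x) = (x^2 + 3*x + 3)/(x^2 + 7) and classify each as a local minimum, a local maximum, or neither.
f'(x) = (-3*x^2 + 8*x + 21)/(x^4 + 14*x^2 + 49)

Solve f'(x) = 0:
  f'(x) = -(3*x^2 - 8*x - 21)/(x^2 + 7)^2; the denominator is positive wherever f is defined, so f'(x) = 0 ⇔ -3*x^2 + 8*x + 21 = 0.
  3*x^2 - 8*x - 21 = 0 has no rational roots; quadratic formula: x = (8 ± √316)/6.
  ⇒ x = 4/3 - sqrt(79)/3 ≈ -1.6294, 4/3 + sqrt(79)/3 ≈ 4.2961

f''(x) = 2*(3*x^3 - 12*x^2 - 63*x + 28)/(x^6 + 21*x^4 + 147*x^2 + 343)
Second-derivative test at each critical point:
  f''(-1.6294) = 0.1907 > 0 → local minimum
  f''(4.2961) = -0.0274 < 0 → local maximum

Critical points: x = 4/3 - sqrt(79)/3 ≈ -1.6294 (local minimum); x = 4/3 + sqrt(79)/3 ≈ 4.2961 (local maximum)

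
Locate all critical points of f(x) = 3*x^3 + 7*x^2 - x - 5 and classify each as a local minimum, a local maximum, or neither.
f'(x) = 9*x^2 + 14*x - 1

Solve f'(x) = 0:
  9*x^2 + 14*x - 1 = 0 has no rational roots; quadratic formula: x = (-14 ± √232)/18.
  ⇒ x = -sqrt(58)/9 - 7/9 ≈ -1.6240, -7/9 + sqrt(58)/9 ≈ 0.0684

f''(x) = 18*x + 14
Second-derivative test at each critical point:
  f''(-1.6240) = -15.2315 < 0 → local maximum
  f''(0.0684) = 15.2315 > 0 → local minimum

Critical points: x = -sqrt(58)/9 - 7/9 ≈ -1.6240 (local maximum); x = -7/9 + sqrt(58)/9 ≈ 0.0684 (local minimum)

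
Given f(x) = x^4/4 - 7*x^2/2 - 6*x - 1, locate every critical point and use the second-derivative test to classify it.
f'(x) = x^3 - 7*x - 6

Solve f'(x) = 0:
  Factor: x^3 - 7*x - 6 = (x - 3)*(x + 1)*(x + 2) = 0.
  ⇒ x = -2, -1, 3

f''(x) = 3*x^2 - 7
Second-derivative test at each critical point:
  f''(-2) = 5 > 0 → local minimum
  f''(-1) = -4 < 0 → local maximum
  f''(3) = 20 > 0 → local minimum

Critical points: x = -2 (local minimum); x = -1 (local maximum); x = 3 (local minimum)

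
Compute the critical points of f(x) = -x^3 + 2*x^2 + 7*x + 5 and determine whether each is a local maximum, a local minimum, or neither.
f'(x) = -3*x^2 + 4*x + 7

Solve f'(x) = 0:
  Factor: -3*x^2 + 4*x + 7 = -(x + 1)*(3*x - 7) = 0.
  ⇒ x = -1, 7/3

f''(x) = 4 - 6*x
Second-derivative test at each critical point:
  f''(-1) = 10 > 0 → local minimum
  f''(7/3) = -10 < 0 → local maximum

Critical points: x = -1 (local minimum); x = 7/3 (local maximum)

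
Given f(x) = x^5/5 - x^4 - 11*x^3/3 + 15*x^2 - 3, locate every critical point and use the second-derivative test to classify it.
f'(x) = x*(x^3 - 4*x^2 - 11*x + 30)

Solve f'(x) = 0:
  Factor: x^4 - 4*x^3 - 11*x^2 + 30*x = x*(x - 5)*(x - 2)*(x + 3) = 0.
  ⇒ x = -3, 0, 2, 5

f''(x) = 4*x^3 - 12*x^2 - 22*x + 30
Second-derivative test at each critical point:
  f''(-3) = -120 < 0 → local maximum
  f''(0) = 30 > 0 → local minimum
  f''(2) = -30 < 0 → local maximum
  f''(5) = 120 > 0 → local minimum

Critical points: x = -3 (local maximum); x = 0 (local minimum); x = 2 (local maximum); x = 5 (local minimum)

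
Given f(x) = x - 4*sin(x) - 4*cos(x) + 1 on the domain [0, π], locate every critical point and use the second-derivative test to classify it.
f'(x) = -4*sqrt(2)*cos(x + pi/4) + 1

Solve f'(x) = 0 on [0, π]:
  f'(x) = 0 ⇔ 4*sin(x) - 4*cos(x) = -1. Write the left side as R·cos(x + φ) with R = √((-4)² + (-4)²) = 4*sqrt(2), cos φ = -sqrt(2)/2, sin φ = -sqrt(2)/2; then cos(x + φ) = -sqrt(2)/8. Solve for x and keep the solutions lying in [0, π].
  ⇒ x = atan((-1 + sqrt(31))/(1 + sqrt(31))) ≈ 0.6077

f''(x) = 4*sqrt(2)*sin(x + pi/4)
Second-derivative test at each critical point:
  f''(0.6077) = 5.5678 > 0 → local minimum

Critical points: x = atan((-1 + sqrt(31))/(1 + sqrt(31))) ≈ 0.6077 (local minimum)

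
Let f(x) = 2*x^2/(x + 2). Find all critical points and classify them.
f'(x) = 2*x*(x + 4)/(x^2 + 4*x + 4)

Solve f'(x) = 0:
  f'(x) = 2*x*(x + 4)/(x + 2)^2; the denominator is positive wherever f is defined, so f'(x) = 0 ⇔ 2*x^2 + 8*x = 0.
  Factor: 2*x^2 + 8*x = 2*x*(x + 4) = 0.
  ⇒ x = -4, 0

f''(x) = 16/(x^3 + 6*x^2 + 12*x + 8)
Second-derivative test at each critical point:
  f''(-4) = -2 < 0 → local maximum
  f''(0) = 2 > 0 → local minimum

Critical points: x = -4 (local maximum); x = 0 (local minimum)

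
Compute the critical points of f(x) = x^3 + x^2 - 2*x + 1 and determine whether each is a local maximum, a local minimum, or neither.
f'(x) = 3*x^2 + 2*x - 2

Solve f'(x) = 0:
  3*x^2 + 2*x - 2 = 0 has no rational roots; quadratic formula: x = (-2 ± √28)/6.
  ⇒ x = -sqrt(7)/3 - 1/3 ≈ -1.2153, -1/3 + sqrt(7)/3 ≈ 0.5486

f''(x) = 6*x + 2
Second-derivative test at each critical point:
  f''(-1.2153) = -5.2915 < 0 → local maximum
  f''(0.5486) = 5.2915 > 0 → local minimum

Critical points: x = -sqrt(7)/3 - 1/3 ≈ -1.2153 (local maximum); x = -1/3 + sqrt(7)/3 ≈ 0.5486 (local minimum)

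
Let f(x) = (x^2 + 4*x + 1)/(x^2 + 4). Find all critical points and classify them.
f'(x) = 2*(-2*x^2 + 3*x + 8)/(x^4 + 8*x^2 + 16)

Solve f'(x) = 0:
  f'(x) = -2*(2*x^2 - 3*x - 8)/(x^2 + 4)^2; the denominator is positive wherever f is defined, so f'(x) = 0 ⇔ -4*x^2 + 6*x + 16 = 0.
  Factor: -4*x^2 + 6*x + 16 = -2*(2*x^2 - 3*x - 8); 2*x^2 - 3*x - 8 = 0 has no rational roots; quadratic formula: x = (3 ± √73)/4.
  ⇒ x = 3/4 - sqrt(73)/4 ≈ -1.3860, 3/4 + sqrt(73)/4 ≈ 2.8860

f''(x) = 2*(4*x^3 - 9*x^2 - 48*x + 12)/(x^6 + 12*x^4 + 48*x^2 + 64)
Second-derivative test at each critical point:
  f''(-1.3860) = 0.4874 > 0 → local minimum
  f''(2.8860) = -0.1124 < 0 → local maximum

Critical points: x = 3/4 - sqrt(73)/4 ≈ -1.3860 (local minimum); x = 3/4 + sqrt(73)/4 ≈ 2.8860 (local maximum)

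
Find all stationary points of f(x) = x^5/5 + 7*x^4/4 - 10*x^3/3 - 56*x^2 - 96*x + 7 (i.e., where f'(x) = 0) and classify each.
f'(x) = x^4 + 7*x^3 - 10*x^2 - 112*x - 96

Solve f'(x) = 0:
  Factor: x^4 + 7*x^3 - 10*x^2 - 112*x - 96 = (x - 4)*(x + 1)*(x + 4)*(x + 6) = 0.
  ⇒ x = -6, -4, -1, 4

f''(x) = 4*x^3 + 21*x^2 - 20*x - 112
Second-derivative test at each critical point:
  f''(-6) = -100 < 0 → local maximum
  f''(-4) = 48 > 0 → local minimum
  f''(-1) = -75 < 0 → local maximum
  f''(4) = 400 > 0 → local minimum

Critical points: x = -6 (local maximum); x = -4 (local minimum); x = -1 (local maximum); x = 4 (local minimum)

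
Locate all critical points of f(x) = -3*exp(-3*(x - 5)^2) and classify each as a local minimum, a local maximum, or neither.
f'(x) = 18*(x - 5)*exp(-3*(x - 5)^2)

Solve f'(x) = 0:
  f'(x) = (18*x - 90)·exp(-3*(x - 5)^2) and exp(-3*(x - 5)^2) > 0 for every x, so f'(x) = 0 ⇔ 18*x - 90 = 0.
  Factor: 18*x - 90 = 18*(x - 5) = 0.
  ⇒ x = 5

f''(x) = 18*(1 - 6*(x - 5)^2)*exp(-3*(x - 5)^2)
Second-derivative test at each critical point:
  f''(5) = 18 > 0 → local minimum

Critical points: x = 5 (local minimum)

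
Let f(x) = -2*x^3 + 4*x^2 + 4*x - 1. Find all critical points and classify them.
f'(x) = -6*x^2 + 8*x + 4

Solve f'(x) = 0:
  Factor: -6*x^2 + 8*x + 4 = -2*(3*x^2 - 4*x - 2); 3*x^2 - 4*x - 2 = 0 has no rational roots; quadratic formula: x = (4 ± √40)/6.
  ⇒ x = 2/3 - sqrt(10)/3 ≈ -0.3874, 2/3 + sqrt(10)/3 ≈ 1.7208

f''(x) = 8 - 12*x
Second-derivative test at each critical point:
  f''(-0.3874) = 12.6491 > 0 → local minimum
  f''(1.7208) = -12.6491 < 0 → local maximum

Critical points: x = 2/3 - sqrt(10)/3 ≈ -0.3874 (local minimum); x = 2/3 + sqrt(10)/3 ≈ 1.7208 (local maximum)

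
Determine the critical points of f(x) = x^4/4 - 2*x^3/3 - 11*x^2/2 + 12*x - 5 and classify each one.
f'(x) = x^3 - 2*x^2 - 11*x + 12

Solve f'(x) = 0:
  Factor: x^3 - 2*x^2 - 11*x + 12 = (x - 4)*(x - 1)*(x + 3) = 0.
  ⇒ x = -3, 1, 4

f''(x) = 3*x^2 - 4*x - 11
Second-derivative test at each critical point:
  f''(-3) = 28 > 0 → local minimum
  f''(1) = -12 < 0 → local maximum
  f''(4) = 21 > 0 → local minimum

Critical points: x = -3 (local minimum); x = 1 (local maximum); x = 4 (local minimum)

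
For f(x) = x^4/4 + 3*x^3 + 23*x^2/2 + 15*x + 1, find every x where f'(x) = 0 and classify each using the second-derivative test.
f'(x) = x^3 + 9*x^2 + 23*x + 15

Solve f'(x) = 0:
  Factor: x^3 + 9*x^2 + 23*x + 15 = (x + 1)*(x + 3)*(x + 5) = 0.
  ⇒ x = -5, -3, -1

f''(x) = 3*x^2 + 18*x + 23
Second-derivative test at each critical point:
  f''(-5) = 8 > 0 → local minimum
  f''(-3) = -4 < 0 → local maximum
  f''(-1) = 8 > 0 → local minimum

Critical points: x = -5 (local minimum); x = -3 (local maximum); x = -1 (local minimum)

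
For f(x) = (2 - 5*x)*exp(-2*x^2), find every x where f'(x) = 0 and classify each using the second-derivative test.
f'(x) = (4*x*(5*x - 2) - 5)*exp(-2*x^2)

Solve f'(x) = 0:
  f'(x) = (20*x^2 - 8*x - 5)·exp(-2*x^2) and exp(-2*x^2) > 0 for every x, so f'(x) = 0 ⇔ 20*x^2 - 8*x - 5 = 0.
  20*x^2 - 8*x - 5 = 0 has no rational roots; quadratic formula: x = (8 ± √464)/40.
  ⇒ x = 1/5 - sqrt(29)/10 ≈ -0.3385, 1/5 + sqrt(29)/10 ≈ 0.7385

f''(x) = 4*(4*x^2*(2 - 5*x) + 15*x - 2)*exp(-2*x^2)
Second-derivative test at each critical point:
  f''(-0.3385) = -17.1287 < 0 → local maximum
  f''(0.7385) = 7.2364 > 0 → local minimum

Critical points: x = 1/5 - sqrt(29)/10 ≈ -0.3385 (local maximum); x = 1/5 + sqrt(29)/10 ≈ 0.7385 (local minimum)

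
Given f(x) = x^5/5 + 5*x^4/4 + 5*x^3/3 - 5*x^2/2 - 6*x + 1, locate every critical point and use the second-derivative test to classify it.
f'(x) = x^4 + 5*x^3 + 5*x^2 - 5*x - 6

Solve f'(x) = 0:
  Factor: x^4 + 5*x^3 + 5*x^2 - 5*x - 6 = (x - 1)*(x + 1)*(x + 2)*(x + 3) = 0.
  ⇒ x = -3, -2, -1, 1

f''(x) = 4*x^3 + 15*x^2 + 10*x - 5
Second-derivative test at each critical point:
  f''(-3) = -8 < 0 → local maximum
  f''(-2) = 3 > 0 → local minimum
  f''(-1) = -4 < 0 → local maximum
  f''(1) = 24 > 0 → local minimum

Critical points: x = -3 (local maximum); x = -2 (local minimum); x = -1 (local maximum); x = 1 (local minimum)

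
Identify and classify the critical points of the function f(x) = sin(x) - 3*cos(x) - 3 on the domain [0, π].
f'(x) = 3*sin(x) + cos(x)

Solve f'(x) = 0 on [0, π]:
  f'(x) = 0 ⇔ cos(x) = -3*sin(x) ⇔ tan(x) = -1/3, i.e. x = arctan(-1/3) + nπ; keep the solutions lying in [0, π].
  ⇒ x = pi - atan(1/3) ≈ 2.8198

f''(x) = -sin(x) + 3*cos(x)
Second-derivative test at each critical point:
  f''(2.8198) = -3.1623 < 0 → local maximum

Critical points: x = pi - atan(1/3) ≈ 2.8198 (local maximum)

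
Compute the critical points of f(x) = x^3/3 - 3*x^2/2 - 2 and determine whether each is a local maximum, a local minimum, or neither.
f'(x) = x*(x - 3)

Solve f'(x) = 0:
  Factor: x^2 - 3*x = x*(x - 3) = 0.
  ⇒ x = 0, 3

f''(x) = 2*x - 3
Second-derivative test at each critical point:
  f''(0) = -3 < 0 → local maximum
  f''(3) = 3 > 0 → local minimum

Critical points: x = 0 (local maximum); x = 3 (local minimum)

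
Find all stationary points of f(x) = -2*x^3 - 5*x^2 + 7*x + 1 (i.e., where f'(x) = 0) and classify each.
f'(x) = -6*x^2 - 10*x + 7

Solve f'(x) = 0:
  6*x^2 + 10*x - 7 = 0 has no rational roots; quadratic formula: x = (-10 ± √268)/12.
  ⇒ x = -sqrt(67)/6 - 5/6 ≈ -2.1976, -5/6 + sqrt(67)/6 ≈ 0.5309

f''(x) = -12*x - 10
Second-derivative test at each critical point:
  f''(-2.1976) = 16.3707 > 0 → local minimum
  f''(0.5309) = -16.3707 < 0 → local maximum

Critical points: x = -sqrt(67)/6 - 5/6 ≈ -2.1976 (local minimum); x = -5/6 + sqrt(67)/6 ≈ 0.5309 (local maximum)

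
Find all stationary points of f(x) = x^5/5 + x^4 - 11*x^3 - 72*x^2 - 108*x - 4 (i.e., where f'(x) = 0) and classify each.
f'(x) = x^4 + 4*x^3 - 33*x^2 - 144*x - 108

Solve f'(x) = 0:
  Factor: x^4 + 4*x^3 - 33*x^2 - 144*x - 108 = (x - 6)*(x + 1)*(x + 3)*(x + 6) = 0.
  ⇒ x = -6, -3, -1, 6

f''(x) = 4*x^3 + 12*x^2 - 66*x - 144
Second-derivative test at each critical point:
  f''(-6) = -180 < 0 → local maximum
  f''(-3) = 54 > 0 → local minimum
  f''(-1) = -70 < 0 → local maximum
  f''(6) = 756 > 0 → local minimum

Critical points: x = -6 (local maximum); x = -3 (local minimum); x = -1 (local maximum); x = 6 (local minimum)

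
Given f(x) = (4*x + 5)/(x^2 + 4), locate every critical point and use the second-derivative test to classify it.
f'(x) = 2*(-2*x^2 - 5*x + 8)/(x^4 + 8*x^2 + 16)

Solve f'(x) = 0:
  f'(x) = -2*(2*x^2 + 5*x - 8)/(x^2 + 4)^2; the denominator is positive wherever f is defined, so f'(x) = 0 ⇔ -4*x^2 - 10*x + 16 = 0.
  Factor: -4*x^2 - 10*x + 16 = -2*(2*x^2 + 5*x - 8); 2*x^2 + 5*x - 8 = 0 has no rational roots; quadratic formula: x = (-5 ± √89)/4.
  ⇒ x = -sqrt(89)/4 - 5/4 ≈ -3.6085, -5/4 + sqrt(89)/4 ≈ 1.1085

f''(x) = 2*(4*x^2*(4*x + 5) - (12*x + 5)*(x^2 + 4))/(x^2 + 4)^3
Second-derivative test at each critical point:
  f''(-3.6085) = 0.0651 > 0 → local minimum
  f''(1.1085) = -0.6901 < 0 → local maximum

Critical points: x = -sqrt(89)/4 - 5/4 ≈ -3.6085 (local minimum); x = -5/4 + sqrt(89)/4 ≈ 1.1085 (local maximum)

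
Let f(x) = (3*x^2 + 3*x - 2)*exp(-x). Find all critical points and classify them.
f'(x) = (-3*x^2 + 3*x + 5)*exp(-x)

Solve f'(x) = 0:
  f'(x) = (-3*x^2 + 3*x + 5)·exp(-x) and exp(-x) > 0 for every x, so f'(x) = 0 ⇔ -3*x^2 + 3*x + 5 = 0.
  3*x^2 - 3*x - 5 = 0 has no rational roots; quadratic formula: x = (3 ± √69)/6.
  ⇒ x = 1/2 - sqrt(69)/6 ≈ -0.8844, 1/2 + sqrt(69)/6 ≈ 1.8844

f''(x) = (3*x^2 - 9*x - 2)*exp(-x)
Second-derivative test at each critical point:
  f''(-0.8844) = 20.1155 > 0 → local minimum
  f''(1.8844) = -1.2619 < 0 → local maximum

Critical points: x = 1/2 - sqrt(69)/6 ≈ -0.8844 (local minimum); x = 1/2 + sqrt(69)/6 ≈ 1.8844 (local maximum)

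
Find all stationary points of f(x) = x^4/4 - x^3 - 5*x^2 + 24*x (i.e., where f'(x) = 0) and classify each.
f'(x) = x^3 - 3*x^2 - 10*x + 24

Solve f'(x) = 0:
  Factor: x^3 - 3*x^2 - 10*x + 24 = (x - 4)*(x - 2)*(x + 3) = 0.
  ⇒ x = -3, 2, 4

f''(x) = 3*x^2 - 6*x - 10
Second-derivative test at each critical point:
  f''(-3) = 35 > 0 → local minimum
  f''(2) = -10 < 0 → local maximum
  f''(4) = 14 > 0 → local minimum

Critical points: x = -3 (local minimum); x = 2 (local maximum); x = 4 (local minimum)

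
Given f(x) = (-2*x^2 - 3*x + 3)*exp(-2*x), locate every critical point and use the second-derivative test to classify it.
f'(x) = (4*x^2 + 2*x - 9)*exp(-2*x)

Solve f'(x) = 0:
  f'(x) = (4*x^2 + 2*x - 9)·exp(-2*x) and exp(-2*x) > 0 for every x, so f'(x) = 0 ⇔ 4*x^2 + 2*x - 9 = 0.
  4*x^2 + 2*x - 9 = 0 has no rational roots; quadratic formula: x = (-2 ± √148)/8.
  ⇒ x = -sqrt(37)/4 - 1/4 ≈ -1.7707, -1/4 + sqrt(37)/4 ≈ 1.2707

f''(x) = 4*(-2*x^2 + x + 5)*exp(-2*x)
Second-derivative test at each critical point:
  f''(-1.7707) = -419.8877 < 0 → local maximum
  f''(1.2707) = 0.9581 > 0 → local minimum

Critical points: x = -sqrt(37)/4 - 1/4 ≈ -1.7707 (local maximum); x = -1/4 + sqrt(37)/4 ≈ 1.2707 (local minimum)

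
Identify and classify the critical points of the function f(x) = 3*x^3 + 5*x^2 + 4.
f'(x) = x*(9*x + 10)

Solve f'(x) = 0:
  Factor: 9*x^2 + 10*x = x*(9*x + 10) = 0.
  ⇒ x = -10/9, 0

f''(x) = 18*x + 10
Second-derivative test at each critical point:
  f''(-10/9) = -10 < 0 → local maximum
  f''(0) = 10 > 0 → local minimum

Critical points: x = -10/9 (local maximum); x = 0 (local minimum)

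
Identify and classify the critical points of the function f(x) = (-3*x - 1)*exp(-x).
f'(x) = (3*x - 2)*exp(-x)

Solve f'(x) = 0:
  f'(x) = (3*x - 2)·exp(-x) and exp(-x) > 0 for every x, so f'(x) = 0 ⇔ 3*x - 2 = 0.
  3*x - 2 = 0.
  ⇒ x = 2/3

f''(x) = (5 - 3*x)*exp(-x)
Second-derivative test at each critical point:
  f''(2/3) = 1.5403 > 0 → local minimum

Critical points: x = 2/3 (local minimum)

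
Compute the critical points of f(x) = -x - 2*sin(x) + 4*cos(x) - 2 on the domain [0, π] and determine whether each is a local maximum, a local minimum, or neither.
f'(x) = -4*sin(x) - 2*cos(x) - 1

Solve f'(x) = 0 on [0, π]:
  f'(x) = 0 ⇔ -4*sin(x) - 2*cos(x) = 1. Write the left side as R·cos(x + φ) with R = √((-2)² + 4²) = 2*sqrt(5), cos φ = -sqrt(5)/5, sin φ = 2*sqrt(5)/5; then cos(x + φ) = sqrt(5)/10. Solve for x and keep the solutions lying in [0, π].
  ⇒ x = atan((-2 + sqrt(19))/(-2*sqrt(19) - 1)) + pi ≈ 2.9035

f''(x) = 2*sin(x) - 4*cos(x)
Second-derivative test at each critical point:
  f''(2.9035) = 4.3589 > 0 → local minimum

Critical points: x = atan((-2 + sqrt(19))/(-2*sqrt(19) - 1)) + pi ≈ 2.9035 (local minimum)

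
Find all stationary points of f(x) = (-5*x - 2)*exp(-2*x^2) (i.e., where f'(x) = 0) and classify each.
f'(x) = (4*x*(5*x + 2) - 5)*exp(-2*x^2)

Solve f'(x) = 0:
  f'(x) = (20*x^2 + 8*x - 5)·exp(-2*x^2) and exp(-2*x^2) > 0 for every x, so f'(x) = 0 ⇔ 20*x^2 + 8*x - 5 = 0.
  20*x^2 + 8*x - 5 = 0 has no rational roots; quadratic formula: x = (-8 ± √464)/40.
  ⇒ x = -sqrt(29)/10 - 1/5 ≈ -0.7385, -1/5 + sqrt(29)/10 ≈ 0.3385

f''(x) = 4*(-20*x^3 - 8*x^2 + 15*x + 2)*exp(-2*x^2)
Second-derivative test at each critical point:
  f''(-0.7385) = -7.2364 < 0 → local maximum
  f''(0.3385) = 17.1287 > 0 → local minimum

Critical points: x = -sqrt(29)/10 - 1/5 ≈ -0.7385 (local maximum); x = -1/5 + sqrt(29)/10 ≈ 0.3385 (local minimum)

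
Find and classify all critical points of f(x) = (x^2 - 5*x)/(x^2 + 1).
f'(x) = (5*x^2 + 2*x - 5)/(x^4 + 2*x^2 + 1)

Solve f'(x) = 0:
  f'(x) = (5*x^2 + 2*x - 5)/(x^2 + 1)^2; the denominator is positive wherever f is defined, so f'(x) = 0 ⇔ 5*x^2 + 2*x - 5 = 0.
  5*x^2 + 2*x - 5 = 0 has no rational roots; quadratic formula: x = (-2 ± √104)/10.
  ⇒ x = -sqrt(26)/5 - 1/5 ≈ -1.2198, -1/5 + sqrt(26)/5 ≈ 0.8198

f''(x) = 2*(-5*x^3 - 3*x^2 + 15*x + 1)/(x^6 + 3*x^4 + 3*x^2 + 1)
Second-derivative test at each critical point:
  f''(-1.2198) = -1.6476 < 0 → local maximum
  f''(0.8198) = 3.6476 > 0 → local minimum

Critical points: x = -sqrt(26)/5 - 1/5 ≈ -1.2198 (local maximum); x = -1/5 + sqrt(26)/5 ≈ 0.8198 (local minimum)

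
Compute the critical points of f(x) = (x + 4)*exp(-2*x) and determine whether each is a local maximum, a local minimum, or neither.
f'(x) = (-2*x - 7)*exp(-2*x)

Solve f'(x) = 0:
  f'(x) = (-2*x - 7)·exp(-2*x) and exp(-2*x) > 0 for every x, so f'(x) = 0 ⇔ -2*x - 7 = 0.
  -2*x - 7 = 0.
  ⇒ x = -7/2

f''(x) = 4*(x + 3)*exp(-2*x)
Second-derivative test at each critical point:
  f''(-7/2) = -2193.2663 < 0 → local maximum

Critical points: x = -7/2 (local maximum)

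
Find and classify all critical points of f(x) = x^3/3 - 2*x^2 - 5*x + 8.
f'(x) = x^2 - 4*x - 5

Solve f'(x) = 0:
  Factor: x^2 - 4*x - 5 = (x - 5)*(x + 1) = 0.
  ⇒ x = -1, 5

f''(x) = 2*x - 4
Second-derivative test at each critical point:
  f''(-1) = -6 < 0 → local maximum
  f''(5) = 6 > 0 → local minimum

Critical points: x = -1 (local maximum); x = 5 (local minimum)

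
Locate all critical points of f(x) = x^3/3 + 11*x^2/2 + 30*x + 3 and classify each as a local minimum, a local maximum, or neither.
f'(x) = x^2 + 11*x + 30

Solve f'(x) = 0:
  Factor: x^2 + 11*x + 30 = (x + 5)*(x + 6) = 0.
  ⇒ x = -6, -5

f''(x) = 2*x + 11
Second-derivative test at each critical point:
  f''(-6) = -1 < 0 → local maximum
  f''(-5) = 1 > 0 → local minimum

Critical points: x = -6 (local maximum); x = -5 (local minimum)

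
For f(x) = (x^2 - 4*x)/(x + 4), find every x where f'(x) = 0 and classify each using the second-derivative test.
f'(x) = (x^2 + 8*x - 16)/(x^2 + 8*x + 16)

Solve f'(x) = 0:
  f'(x) = (x^2 + 8*x - 16)/(x + 4)^2; the denominator is positive wherever f is defined, so f'(x) = 0 ⇔ x^2 + 8*x - 16 = 0.
  x^2 + 8*x - 16 = 0 has no rational roots; quadratic formula: x = (-8 ± √128)/2.
  ⇒ x = -4*sqrt(2) - 4 ≈ -9.6569, -4 + 4*sqrt(2) ≈ 1.6569

f''(x) = 64/(x^3 + 12*x^2 + 48*x + 64)
Second-derivative test at each critical point:
  f''(-9.6569) = -0.3536 < 0 → local maximum
  f''(1.6569) = 0.3536 > 0 → local minimum

Critical points: x = -4*sqrt(2) - 4 ≈ -9.6569 (local maximum); x = -4 + 4*sqrt(2) ≈ 1.6569 (local minimum)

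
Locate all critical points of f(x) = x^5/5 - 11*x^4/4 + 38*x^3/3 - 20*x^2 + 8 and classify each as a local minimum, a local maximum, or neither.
f'(x) = x*(x^3 - 11*x^2 + 38*x - 40)

Solve f'(x) = 0:
  Factor: x^4 - 11*x^3 + 38*x^2 - 40*x = x*(x - 5)*(x - 4)*(x - 2) = 0.
  ⇒ x = 0, 2, 4, 5

f''(x) = 4*x^3 - 33*x^2 + 76*x - 40
Second-derivative test at each critical point:
  f''(0) = -40 < 0 → local maximum
  f''(2) = 12 > 0 → local minimum
  f''(4) = -8 < 0 → local maximum
  f''(5) = 15 > 0 → local minimum

Critical points: x = 0 (local maximum); x = 2 (local minimum); x = 4 (local maximum); x = 5 (local minimum)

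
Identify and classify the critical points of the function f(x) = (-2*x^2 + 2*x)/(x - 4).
f'(x) = 2*(-x^2 + 8*x - 4)/(x^2 - 8*x + 16)

Solve f'(x) = 0:
  f'(x) = -2*(x^2 - 8*x + 4)/(x - 4)^2; the denominator is positive wherever f is defined, so f'(x) = 0 ⇔ -2*x^2 + 16*x - 8 = 0.
  Factor: -2*x^2 + 16*x - 8 = -2*(x^2 - 8*x + 4); x^2 - 8*x + 4 = 0 has no rational roots; quadratic formula: x = (8 ± √48)/2.
  ⇒ x = 4 - 2*sqrt(3) ≈ 0.5359, 2*sqrt(3) + 4 ≈ 7.4641

f''(x) = -48/(x^3 - 12*x^2 + 48*x - 64)
Second-derivative test at each critical point:
  f''(0.5359) = 1.1547 > 0 → local minimum
  f''(7.4641) = -1.1547 < 0 → local maximum

Critical points: x = 4 - 2*sqrt(3) ≈ 0.5359 (local minimum); x = 2*sqrt(3) + 4 ≈ 7.4641 (local maximum)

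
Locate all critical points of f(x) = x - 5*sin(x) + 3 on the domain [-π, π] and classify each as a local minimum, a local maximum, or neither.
f'(x) = 1 - 5*cos(x)

Solve f'(x) = 0 on [-π, π]:
  f'(x) = 0 ⇔ cos(x) = 1/5, i.e. x = ±arccos(1/5) + 2nπ; keep the solutions lying in [-π, π].
  ⇒ x = -acos(1/5) ≈ -1.3694, acos(1/5) ≈ 1.3694

f''(x) = 5*sin(x)
Second-derivative test at each critical point:
  f''(-1.3694) = -4.8990 < 0 → local maximum
  f''(1.3694) = 4.8990 > 0 → local minimum

Critical points: x = -acos(1/5) ≈ -1.3694 (local maximum); x = acos(1/5) ≈ 1.3694 (local minimum)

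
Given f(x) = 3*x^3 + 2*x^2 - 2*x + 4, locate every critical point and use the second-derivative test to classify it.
f'(x) = 9*x^2 + 4*x - 2

Solve f'(x) = 0:
  9*x^2 + 4*x - 2 = 0 has no rational roots; quadratic formula: x = (-4 ± √88)/18.
  ⇒ x = -sqrt(22)/9 - 2/9 ≈ -0.7434, -2/9 + sqrt(22)/9 ≈ 0.2989

f''(x) = 18*x + 4
Second-derivative test at each critical point:
  f''(-0.7434) = -9.3808 < 0 → local maximum
  f''(0.2989) = 9.3808 > 0 → local minimum

Critical points: x = -sqrt(22)/9 - 2/9 ≈ -0.7434 (local maximum); x = -2/9 + sqrt(22)/9 ≈ 0.2989 (local minimum)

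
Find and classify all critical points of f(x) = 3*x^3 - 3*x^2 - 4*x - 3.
f'(x) = 9*x^2 - 6*x - 4

Solve f'(x) = 0:
  9*x^2 - 6*x - 4 = 0 has no rational roots; quadratic formula: x = (6 ± √180)/18.
  ⇒ x = 1/3 - sqrt(5)/3 ≈ -0.4120, 1/3 + sqrt(5)/3 ≈ 1.0787

f''(x) = 18*x - 6
Second-derivative test at each critical point:
  f''(-0.4120) = -13.4164 < 0 → local maximum
  f''(1.0787) = 13.4164 > 0 → local minimum

Critical points: x = 1/3 - sqrt(5)/3 ≈ -0.4120 (local maximum); x = 1/3 + sqrt(5)/3 ≈ 1.0787 (local minimum)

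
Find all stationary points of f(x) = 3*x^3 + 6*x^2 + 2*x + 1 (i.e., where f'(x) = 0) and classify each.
f'(x) = 9*x^2 + 12*x + 2

Solve f'(x) = 0:
  9*x^2 + 12*x + 2 = 0 has no rational roots; quadratic formula: x = (-12 ± √72)/18.
  ⇒ x = -2/3 - sqrt(2)/3 ≈ -1.1381, -2/3 + sqrt(2)/3 ≈ -0.1953

f''(x) = 18*x + 12
Second-derivative test at each critical point:
  f''(-1.1381) = -8.4853 < 0 → local maximum
  f''(-0.1953) = 8.4853 > 0 → local minimum

Critical points: x = -2/3 - sqrt(2)/3 ≈ -1.1381 (local maximum); x = -2/3 + sqrt(2)/3 ≈ -0.1953 (local minimum)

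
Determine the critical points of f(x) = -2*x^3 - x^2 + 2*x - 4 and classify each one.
f'(x) = -6*x^2 - 2*x + 2

Solve f'(x) = 0:
  Factor: -6*x^2 - 2*x + 2 = -2*(3*x^2 + x - 1); 3*x^2 + x - 1 = 0 has no rational roots; quadratic formula: x = (-1 ± √13)/6.
  ⇒ x = -sqrt(13)/6 - 1/6 ≈ -0.7676, -1/6 + sqrt(13)/6 ≈ 0.4343

f''(x) = -12*x - 2
Second-derivative test at each critical point:
  f''(-0.7676) = 7.2111 > 0 → local minimum
  f''(0.4343) = -7.2111 < 0 → local maximum

Critical points: x = -sqrt(13)/6 - 1/6 ≈ -0.7676 (local minimum); x = -1/6 + sqrt(13)/6 ≈ 0.4343 (local maximum)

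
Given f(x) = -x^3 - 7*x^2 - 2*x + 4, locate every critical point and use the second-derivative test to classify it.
f'(x) = -3*x^2 - 14*x - 2

Solve f'(x) = 0:
  3*x^2 + 14*x + 2 = 0 has no rational roots; quadratic formula: x = (-14 ± √172)/6.
  ⇒ x = -7/3 - sqrt(43)/3 ≈ -4.5191, -7/3 + sqrt(43)/3 ≈ -0.1475

f''(x) = -6*x - 14
Second-derivative test at each critical point:
  f''(-4.5191) = 13.1149 > 0 → local minimum
  f''(-0.1475) = -13.1149 < 0 → local maximum

Critical points: x = -7/3 - sqrt(43)/3 ≈ -4.5191 (local minimum); x = -7/3 + sqrt(43)/3 ≈ -0.1475 (local maximum)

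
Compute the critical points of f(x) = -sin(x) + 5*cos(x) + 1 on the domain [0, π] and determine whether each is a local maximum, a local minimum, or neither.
f'(x) = -5*sin(x) - cos(x)

Solve f'(x) = 0 on [0, π]:
  f'(x) = 0 ⇔ -cos(x) = 5*sin(x) ⇔ tan(x) = -1/5, i.e. x = arctan(-1/5) + nπ; keep the solutions lying in [0, π].
  ⇒ x = pi - atan(1/5) ≈ 2.9442

f''(x) = sin(x) - 5*cos(x)
Second-derivative test at each critical point:
  f''(2.9442) = 5.0990 > 0 → local minimum

Critical points: x = pi - atan(1/5) ≈ 2.9442 (local minimum)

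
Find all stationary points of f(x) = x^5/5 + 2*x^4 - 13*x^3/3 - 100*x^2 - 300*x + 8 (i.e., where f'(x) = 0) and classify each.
f'(x) = x^4 + 8*x^3 - 13*x^2 - 200*x - 300

Solve f'(x) = 0:
  Factor: x^4 + 8*x^3 - 13*x^2 - 200*x - 300 = (x - 5)*(x + 2)*(x + 5)*(x + 6) = 0.
  ⇒ x = -6, -5, -2, 5

f''(x) = 4*x^3 + 24*x^2 - 26*x - 200
Second-derivative test at each critical point:
  f''(-6) = -44 < 0 → local maximum
  f''(-5) = 30 > 0 → local minimum
  f''(-2) = -84 < 0 → local maximum
  f''(5) = 770 > 0 → local minimum

Critical points: x = -6 (local maximum); x = -5 (local minimum); x = -2 (local maximum); x = 5 (local minimum)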